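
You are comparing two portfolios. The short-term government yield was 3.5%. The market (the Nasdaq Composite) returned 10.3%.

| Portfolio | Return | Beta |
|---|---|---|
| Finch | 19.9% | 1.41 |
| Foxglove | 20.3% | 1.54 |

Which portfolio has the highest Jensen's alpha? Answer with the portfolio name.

Finch: α = 19.9% − [3.5% + 1.41 × (10.3% − 3.5%)] = 6.812
Foxglove: α = 20.3% − [3.5% + 1.54 × (10.3% − 3.5%)] = 6.328
Highest: Finch (6.812).

Finch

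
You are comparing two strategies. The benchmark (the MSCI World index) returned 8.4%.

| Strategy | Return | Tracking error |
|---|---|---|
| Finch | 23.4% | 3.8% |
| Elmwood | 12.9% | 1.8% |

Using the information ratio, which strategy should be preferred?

Finch

Finch: IR = (23.4% − 8.4%) / 3.8% = 3.947
Elmwood: IR = (12.9% − 8.4%) / 1.8% = 2.500
Highest: Finch (3.947).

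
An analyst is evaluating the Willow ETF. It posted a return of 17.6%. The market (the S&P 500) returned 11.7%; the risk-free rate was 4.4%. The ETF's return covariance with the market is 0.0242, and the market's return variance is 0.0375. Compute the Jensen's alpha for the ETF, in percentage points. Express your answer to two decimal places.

β = Cov / Var = 0.0242 / 0.0375 = 0.6453
E[R] = Rf + β(Rm − Rf) = 4.4% + 0.6453 × (11.7% − 4.4%) = 9.1107%
α = Rp − E[R] = 17.6% − 9.1107% = 8.4893

8.49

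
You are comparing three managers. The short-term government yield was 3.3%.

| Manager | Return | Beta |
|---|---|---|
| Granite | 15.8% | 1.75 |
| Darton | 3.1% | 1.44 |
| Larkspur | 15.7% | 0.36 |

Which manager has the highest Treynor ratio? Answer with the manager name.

Larkspur

Granite: Treynor = (15.8% − 3.3%) / 1.75 = 7.143
Darton: Treynor = (3.1% − 3.3%) / 1.44 = -0.139
Larkspur: Treynor = (15.7% − 3.3%) / 0.36 = 34.444
Highest: Larkspur (34.444).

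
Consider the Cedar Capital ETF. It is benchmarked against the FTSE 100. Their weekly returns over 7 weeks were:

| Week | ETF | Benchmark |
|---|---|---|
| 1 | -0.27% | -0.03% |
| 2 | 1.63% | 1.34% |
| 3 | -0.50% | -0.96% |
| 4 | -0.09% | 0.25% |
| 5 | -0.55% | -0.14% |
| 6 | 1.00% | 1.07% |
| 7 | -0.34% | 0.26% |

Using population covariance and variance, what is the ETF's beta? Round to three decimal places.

r̄p = 0.1257%,  r̄m = 0.2557%
Cov = Σ(rp − r̄p)(rm − r̄m) / 7 = 0.4976
Var(rm) = Σ(rm − r̄m)² / 7 = 0.5079
β = Cov / Var = 0.4976 / 0.5079 = 0.9797

0.980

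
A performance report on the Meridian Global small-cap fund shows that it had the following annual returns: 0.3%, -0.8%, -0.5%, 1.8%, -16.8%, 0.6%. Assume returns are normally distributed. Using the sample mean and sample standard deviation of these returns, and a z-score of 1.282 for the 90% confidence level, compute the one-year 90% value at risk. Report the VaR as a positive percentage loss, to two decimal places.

11.58

r̄ = (0.3 − 0.8 − 0.5 + 1.8 − 16.8 + 0.6) / 6 = -2.5667%
Σ(r − r̄)² = (0.3 − (-2.5667))² + (-0.8 − (-2.5667))² + … = 247.2933
sample σ = √(247.2933 / 5) = √49.4587 = 7.0327%
VaR = −(r̄ − z·σ) = −(-2.5667 − 1.282 × 7.0327) = −(-11.5826) = 11.5826%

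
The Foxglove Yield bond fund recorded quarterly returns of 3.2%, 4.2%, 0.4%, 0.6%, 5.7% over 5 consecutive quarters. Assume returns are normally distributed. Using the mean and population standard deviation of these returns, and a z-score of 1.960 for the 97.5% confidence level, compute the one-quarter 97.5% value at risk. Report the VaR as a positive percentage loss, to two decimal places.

1.21

Mean return μ = 14.10 / 5 = 2.8200%
Σ(r − μ)² = 21.1280; population σ = √(21.1280/5) = 2.0556%
VaR = −(μ − z·σ) = −(2.8200 − 1.960 × 2.0556) = −(-1.2090) = 1.2090%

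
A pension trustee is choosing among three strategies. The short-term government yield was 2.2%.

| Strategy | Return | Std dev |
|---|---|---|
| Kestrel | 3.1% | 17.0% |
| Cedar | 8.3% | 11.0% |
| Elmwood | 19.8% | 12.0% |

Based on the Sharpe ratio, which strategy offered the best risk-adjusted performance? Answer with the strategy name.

Elmwood

Kestrel: Sharpe ratio = (3.1% − 2.2%) / 17.0% = 0.053
Cedar: Sharpe ratio = (8.3% − 2.2%) / 11.0% = 0.555
Elmwood: Sharpe ratio = (19.8% − 2.2%) / 12.0% = 1.467
Highest: Elmwood (1.467).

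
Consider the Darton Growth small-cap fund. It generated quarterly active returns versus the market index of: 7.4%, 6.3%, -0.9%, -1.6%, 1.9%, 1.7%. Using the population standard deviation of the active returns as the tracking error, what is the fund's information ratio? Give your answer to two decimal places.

0.73

r̄ = (7.4 + 6.3 − 0.9 − 1.6 + 1.9 + 1.7) / 6 = 14.80 / 6 = 2.4667%
Population σ = √[Σ(r − r̄)² / 6] = √[67.8133 / 6] = √11.3022 = 3.3619%
IR = r̄ / tracking error = 2.4667 / 3.3619 = 0.7337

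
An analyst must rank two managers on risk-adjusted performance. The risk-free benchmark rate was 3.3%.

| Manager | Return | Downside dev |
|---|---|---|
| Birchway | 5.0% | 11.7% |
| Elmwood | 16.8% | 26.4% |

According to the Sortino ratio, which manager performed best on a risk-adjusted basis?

Elmwood

Birchway: Sortino ratio = (5.0% − 3.3%) / 11.7% = 0.145
Elmwood: Sortino ratio = (16.8% − 3.3%) / 26.4% = 0.511
Highest: Elmwood (0.511).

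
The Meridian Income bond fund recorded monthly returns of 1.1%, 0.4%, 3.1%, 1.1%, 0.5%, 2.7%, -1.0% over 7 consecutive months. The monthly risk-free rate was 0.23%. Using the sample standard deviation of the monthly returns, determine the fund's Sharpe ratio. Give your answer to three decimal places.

0.640

Mean return μ = 7.90 / 7 = 1.1286%
Sample σ = √[Σ(r − μ)² / 6] = √[11.8143 / 6] = √1.9691 = 1.4032%
Sharpe = (μ − rf) / σ = (1.1286 − 0.23) / 1.4032 = 0.8986 / 1.4032 = 0.6404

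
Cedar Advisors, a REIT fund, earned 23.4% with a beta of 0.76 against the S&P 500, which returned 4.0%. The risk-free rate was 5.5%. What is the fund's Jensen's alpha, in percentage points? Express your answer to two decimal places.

CAPM expected return = Rf + β(Rm − Rf) = 5.5% + 0.76 × (4.0% − 5.5%) = 5.5 + 0.76 × -1.50 = 4.3600%
Jensen's α = Rp − E[R] = 23.4% − 4.3600% = 19.0400

19.04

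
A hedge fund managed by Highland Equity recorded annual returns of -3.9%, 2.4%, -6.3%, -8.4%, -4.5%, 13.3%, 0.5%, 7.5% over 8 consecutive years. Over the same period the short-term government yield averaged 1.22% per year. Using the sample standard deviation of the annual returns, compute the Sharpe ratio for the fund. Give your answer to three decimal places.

r̄ = (-3.9 + 2.4 − 6.3 − 8.4 − 4.5 + 13.3 + 0.5 + 7.5) / 8 = 0.60 / 8 = 0.0750%
Sample std dev = √[384.8150 / 7] = 7.4144%
Sharpe = (r̄ − rf) / σ = (0.0750 − 1.22) / 7.4144 = -1.1450 / 7.4144 = -0.1544

-0.154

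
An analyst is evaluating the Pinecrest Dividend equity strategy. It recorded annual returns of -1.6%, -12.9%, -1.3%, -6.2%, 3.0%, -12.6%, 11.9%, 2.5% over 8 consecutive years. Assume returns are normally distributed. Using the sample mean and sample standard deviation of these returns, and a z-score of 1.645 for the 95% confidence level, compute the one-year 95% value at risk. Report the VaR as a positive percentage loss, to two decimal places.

Mean return r̄ = -17.20 / 8 = -2.1500%
Σ(r − r̄)² = 487.7400; sample σ = √(487.7400/7) = 8.3473%
VaR = −(r̄ − z·σ) = −(-2.1500 − 1.645 × 8.3473) = −(-15.8813) = 15.8813%

15.88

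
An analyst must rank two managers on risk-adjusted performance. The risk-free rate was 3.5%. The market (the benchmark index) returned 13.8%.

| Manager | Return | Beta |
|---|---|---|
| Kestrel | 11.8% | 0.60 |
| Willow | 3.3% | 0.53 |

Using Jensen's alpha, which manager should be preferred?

Kestrel

Kestrel: α = 11.8% − [3.5% + 0.60 × (13.8% − 3.5%)] = 2.120
Willow: α = 3.3% − [3.5% + 0.53 × (13.8% − 3.5%)] = -5.659
Highest: Kestrel (2.120).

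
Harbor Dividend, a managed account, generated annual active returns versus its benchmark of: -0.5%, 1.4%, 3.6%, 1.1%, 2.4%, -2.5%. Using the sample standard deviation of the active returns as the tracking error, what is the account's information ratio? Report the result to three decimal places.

0.424

Mean return μ = 5.50 / 6 = 0.9167%
Σ(r − μ)² = 23.3483; sample σ = √(23.3483/5) = 2.1609%
IR = μ / tracking error = 0.9167 / 2.1609 = 0.4242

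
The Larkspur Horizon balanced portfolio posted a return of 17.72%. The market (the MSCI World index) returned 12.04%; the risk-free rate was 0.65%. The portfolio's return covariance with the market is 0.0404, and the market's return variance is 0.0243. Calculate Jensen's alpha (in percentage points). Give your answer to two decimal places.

β = Cov / Var = 0.0404 / 0.0243 = 1.6626
E[R] = Rf + β(Rm − Rf) = 0.65% + 1.6626 × (12.04% − 0.65%) = 19.5870%
α = Rp − E[R] = 17.72% − 19.5870% = -1.8670

-1.87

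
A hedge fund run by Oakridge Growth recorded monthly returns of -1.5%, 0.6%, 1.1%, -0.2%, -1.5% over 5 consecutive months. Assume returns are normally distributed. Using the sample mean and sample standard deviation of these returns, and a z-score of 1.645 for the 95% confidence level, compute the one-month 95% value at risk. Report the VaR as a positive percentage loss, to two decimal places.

r̄ = (-1.5 + 0.6 + 1.1 − 0.2 − 1.5) / 5 = -0.3000%
Σ(r − r̄)² = 5.6600; sample σ = √(5.6600/4) = 1.1895%
VaR = −(r̄ − z·σ) = −(-0.3000 − 1.645 × 1.1895) = −(-2.2567) = 2.2567%

2.26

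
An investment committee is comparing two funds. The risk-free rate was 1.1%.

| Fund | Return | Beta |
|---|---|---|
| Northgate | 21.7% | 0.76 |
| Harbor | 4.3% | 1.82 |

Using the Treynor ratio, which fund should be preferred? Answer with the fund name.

Northgate: Treynor = (21.7% − 1.1%) / 0.76 = 27.105
Harbor: Treynor = (4.3% − 1.1%) / 1.82 = 1.758
Highest: Northgate (27.105).

Northgate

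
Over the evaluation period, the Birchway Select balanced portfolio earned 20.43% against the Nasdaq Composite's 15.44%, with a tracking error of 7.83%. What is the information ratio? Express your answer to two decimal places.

IR = (Rp − Rb) / TE = (20.43% − 15.44%) / 7.83% = 4.99% / 7.83% = 0.6373

0.64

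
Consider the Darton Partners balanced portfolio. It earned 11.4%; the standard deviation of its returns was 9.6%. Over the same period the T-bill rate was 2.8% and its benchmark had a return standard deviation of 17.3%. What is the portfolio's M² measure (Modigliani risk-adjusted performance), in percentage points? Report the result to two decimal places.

18.30

Sharpe = (Rp − Rf) / σp = (11.4% − 2.8%) / 9.6% = 0.8958
M² = Rf + Sharpe × σm = 2.8% + 0.8958 × 17.3% = 18.2973%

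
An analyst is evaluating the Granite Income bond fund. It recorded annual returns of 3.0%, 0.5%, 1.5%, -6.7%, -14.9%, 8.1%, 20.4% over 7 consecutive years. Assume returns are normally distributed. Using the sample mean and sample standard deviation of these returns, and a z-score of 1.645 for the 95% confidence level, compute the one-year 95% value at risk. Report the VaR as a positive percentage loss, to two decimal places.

16.57

Mean return μ = 11.90 / 7 = 1.7000%
Σ(r − μ)² = (3 − 1.7000)² + (0.5 − 1.7000)² + … = 739.9400
σ = √[739.9400 / 6] = 11.1051%
VaR = −(μ − z·σ) = −(1.7000 − 1.645 × 11.1051) = −(-16.5679) = 16.5679%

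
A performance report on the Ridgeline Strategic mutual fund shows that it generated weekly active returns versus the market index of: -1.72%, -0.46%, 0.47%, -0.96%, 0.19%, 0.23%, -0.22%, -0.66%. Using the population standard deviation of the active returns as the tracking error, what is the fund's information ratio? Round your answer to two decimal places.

Mean return μ = -3.130 / 8 = -0.3913%
Σ(r − μ)² = (-1.72 − (-0.3913))² + (-0.46 − (-0.3913))² + … = 3.6609
population σ = √(3.6609 / 8) = √0.4576 = 0.6765%
IR = μ / tracking error = -0.3913 / 0.6765 = -0.5784

-0.58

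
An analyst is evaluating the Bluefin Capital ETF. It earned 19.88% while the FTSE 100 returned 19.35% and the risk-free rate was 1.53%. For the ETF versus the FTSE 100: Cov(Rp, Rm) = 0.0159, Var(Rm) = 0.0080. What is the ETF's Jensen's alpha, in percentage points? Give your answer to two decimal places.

-17.07

β = Cov / Var = 0.0159 / 0.0080 = 1.9875
E[R] = Rf + β(Rm − Rf) = 1.53% + 1.9875 × (19.35% − 1.53%) = 36.9473%
α = Rp − E[R] = 19.88% − 36.9473% = -17.0673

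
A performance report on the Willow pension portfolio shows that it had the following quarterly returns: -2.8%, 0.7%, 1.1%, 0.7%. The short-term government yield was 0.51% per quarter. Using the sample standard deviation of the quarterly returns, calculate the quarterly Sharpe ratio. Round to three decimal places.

Mean return r̄ = -0.30 / 4 = -0.0750%
Sample σ = √[Σ(r − r̄)² / 3] = √[10.0075 / 3] = √3.3358 = 1.8264%
Sharpe = (r̄ − rf) / σ = (-0.0750 − 0.51) / 1.8264 = -0.5850 / 1.8264 = -0.3203

-0.320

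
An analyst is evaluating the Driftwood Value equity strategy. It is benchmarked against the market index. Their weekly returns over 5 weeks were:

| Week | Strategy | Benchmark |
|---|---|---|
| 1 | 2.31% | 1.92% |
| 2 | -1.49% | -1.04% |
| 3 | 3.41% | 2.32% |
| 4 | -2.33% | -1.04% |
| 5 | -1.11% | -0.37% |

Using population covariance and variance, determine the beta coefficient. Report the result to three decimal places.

1.533

r̄p = 0.1580%,  r̄m = 0.3580%
Cov = Σ(rp − r̄p)(rm − r̄m) / 5 = 3.2894
Var(rm) = Σ(rm − r̄m)² / 5 = 2.1456
β = Cov / Var = 3.2894 / 2.1456 = 1.5331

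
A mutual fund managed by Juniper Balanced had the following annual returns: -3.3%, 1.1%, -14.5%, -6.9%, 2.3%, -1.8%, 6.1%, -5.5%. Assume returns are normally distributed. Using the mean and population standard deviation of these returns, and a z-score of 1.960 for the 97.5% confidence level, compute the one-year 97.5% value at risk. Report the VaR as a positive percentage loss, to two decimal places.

r̄ = (-3.3 + 1.1 − 14.5 − 6.9 + 2.3 − 1.8 + 6.1 − 5.5) / 8 = -22.50 / 8 = -2.8125%
Population std dev = √[282.6688 / 8] = 5.9442%
VaR = −(r̄ − z·σ) = −(-2.8125 − 1.960 × 5.9442) = −(-14.4631) = 14.4631%

14.46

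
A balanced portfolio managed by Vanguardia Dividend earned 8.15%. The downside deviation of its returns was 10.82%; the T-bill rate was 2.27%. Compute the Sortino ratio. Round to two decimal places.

0.54

Sortino = (Rp − Rf) / σd = (8.15% − 2.27%) / 10.82% = 5.88% / 10.82% = 0.5434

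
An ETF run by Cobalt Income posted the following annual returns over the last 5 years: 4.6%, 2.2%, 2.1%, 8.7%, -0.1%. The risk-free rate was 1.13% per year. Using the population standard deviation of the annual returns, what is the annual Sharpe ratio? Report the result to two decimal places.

r̄ = (4.6 + 2.2 + 2.1 + 8.7 − 0.1) / 5 = 3.5000%
Population std dev = √[44.8600 / 5] = 2.9953%
Sharpe = (r̄ − rf) / σ = (3.5000 − 1.13) / 2.9953 = 2.3700 / 2.9953 = 0.7912

0.79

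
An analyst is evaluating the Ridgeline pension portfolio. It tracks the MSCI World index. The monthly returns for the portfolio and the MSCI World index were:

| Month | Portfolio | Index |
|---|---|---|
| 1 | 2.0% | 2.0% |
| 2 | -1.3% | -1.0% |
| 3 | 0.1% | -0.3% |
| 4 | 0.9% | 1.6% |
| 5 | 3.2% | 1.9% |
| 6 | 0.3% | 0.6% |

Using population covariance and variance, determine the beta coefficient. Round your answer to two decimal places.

r̄p = 0.8667%,  r̄m = 0.8000%
Cov = Σ(rp − r̄p)(rm − r̄m) / 6 = 1.4683
Var(rm) = Σ(rm − r̄m)² / 6 = 1.2967
β = Cov / Var = 1.4683 / 1.2967 = 1.1323

1.13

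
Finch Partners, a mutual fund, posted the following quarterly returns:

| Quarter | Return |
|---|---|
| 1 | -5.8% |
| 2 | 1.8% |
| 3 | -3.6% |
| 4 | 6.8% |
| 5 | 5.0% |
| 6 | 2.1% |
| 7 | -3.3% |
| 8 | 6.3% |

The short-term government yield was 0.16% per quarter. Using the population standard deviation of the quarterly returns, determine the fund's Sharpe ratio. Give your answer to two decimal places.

0.22

μ = (-5.8 + 1.8 − 3.6 + 6.8 + 5 + 2.1 − 3.3 + 6.3) / 8 = 1.1625%
Population σ = √[Σ(r − μ)² / 8] = √[165.2588 / 8] = √20.6574 = 4.5450%
Sharpe = (μ − rf) / σ = (1.1625 − 0.16) / 4.5450 = 1.0025 / 4.5450 = 0.2206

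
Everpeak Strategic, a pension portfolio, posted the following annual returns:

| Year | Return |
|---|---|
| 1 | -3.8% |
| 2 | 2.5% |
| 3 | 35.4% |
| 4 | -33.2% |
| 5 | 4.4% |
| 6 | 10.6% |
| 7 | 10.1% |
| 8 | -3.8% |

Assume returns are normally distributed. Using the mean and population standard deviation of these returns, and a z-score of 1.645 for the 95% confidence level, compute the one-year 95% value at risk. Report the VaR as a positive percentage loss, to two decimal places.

r̄ = (-3.8 + 2.5 + 35.4 − 33.2 + 4.4 + 10.6 + 10.1 − 3.8) / 8 = 22.20 / 8 = 2.7750%
Σ(r − r̄)² = 2562.6550; population σ = √(2562.6550/8) = 17.8978%
VaR = −(r̄ − z·σ) = −(2.7750 − 1.645 × 17.8978) = −(-26.6669) = 26.6669%

26.67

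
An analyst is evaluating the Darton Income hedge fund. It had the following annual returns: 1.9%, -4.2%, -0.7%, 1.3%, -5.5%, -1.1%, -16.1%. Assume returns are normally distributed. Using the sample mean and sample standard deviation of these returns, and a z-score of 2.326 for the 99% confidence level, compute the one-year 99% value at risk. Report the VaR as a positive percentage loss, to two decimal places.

Mean return μ = -24.40 / 7 = -3.4857%
Sample σ = √[Σ(r − μ)² / 6] = √[229.0486 / 6] = √38.1748 = 6.1786%
VaR = −(μ − z·σ) = −(-3.4857 − 2.326 × 6.1786) = −(-17.8571) = 17.8571%

17.86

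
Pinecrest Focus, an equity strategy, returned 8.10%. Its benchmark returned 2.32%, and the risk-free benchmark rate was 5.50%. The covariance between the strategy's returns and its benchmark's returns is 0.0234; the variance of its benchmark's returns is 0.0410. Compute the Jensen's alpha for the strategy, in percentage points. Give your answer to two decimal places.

4.41

β = Cov / Var = 0.0234 / 0.0410 = 0.5707
E[R] = Rf + β(Rm − Rf) = 5.50% + 0.5707 × (2.32% − 5.50%) = 3.6852%
α = Rp − E[R] = 8.10% − 3.6852% = 4.4148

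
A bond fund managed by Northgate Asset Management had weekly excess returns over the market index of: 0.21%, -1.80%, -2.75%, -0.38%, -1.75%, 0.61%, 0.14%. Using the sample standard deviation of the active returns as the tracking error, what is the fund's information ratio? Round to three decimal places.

Mean return r̄ = -5.720 / 7 = -0.8171%
Sample σ = √[Σ(r − r̄)² / 6] = √[9.7711 / 6] = √1.6285 = 1.2761%
IR = r̄ / tracking error = -0.8171 / 1.2761 = -0.6403

-0.640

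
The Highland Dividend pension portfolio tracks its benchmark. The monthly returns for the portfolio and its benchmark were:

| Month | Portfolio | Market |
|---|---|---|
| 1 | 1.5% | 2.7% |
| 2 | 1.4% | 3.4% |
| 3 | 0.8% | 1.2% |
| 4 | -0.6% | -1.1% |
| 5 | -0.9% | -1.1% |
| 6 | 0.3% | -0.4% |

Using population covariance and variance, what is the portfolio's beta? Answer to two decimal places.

0.49

r̄p = 0.4167%,  r̄m = 0.7833%
Cov = Σ(rp − r̄p)(rm − r̄m) / 6 = 1.5569
Var(rm) = Σ(rm − r̄m)² / 6 = 3.1981
β = Cov / Var = 1.5569 / 3.1981 = 0.4868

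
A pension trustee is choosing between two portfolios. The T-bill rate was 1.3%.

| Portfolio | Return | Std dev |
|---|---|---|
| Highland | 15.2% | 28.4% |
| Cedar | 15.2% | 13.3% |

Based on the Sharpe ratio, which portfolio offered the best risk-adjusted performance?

Cedar

Highland: Sharpe ratio = (15.2% − 1.3%) / 28.4% = 0.489
Cedar: Sharpe ratio = (15.2% − 1.3%) / 13.3% = 1.045
Highest: Cedar (1.045).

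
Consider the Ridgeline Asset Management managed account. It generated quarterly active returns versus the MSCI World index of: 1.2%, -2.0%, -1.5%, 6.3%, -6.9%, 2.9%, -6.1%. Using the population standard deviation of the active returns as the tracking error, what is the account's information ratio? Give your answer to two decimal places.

-0.20

r̄ = (1.2 − 2 − 1.5 + 6.3 − 6.9 + 2.9 − 6.1) / 7 = -0.8714%
Σ(r − r̄)² = (1.2 − (-0.8714))² + (-2 − (-0.8714))² + … = 135.2943
σ = √[135.2943 / 7] = 4.3963%
IR = r̄ / tracking error = -0.8714 / 4.3963 = -0.1982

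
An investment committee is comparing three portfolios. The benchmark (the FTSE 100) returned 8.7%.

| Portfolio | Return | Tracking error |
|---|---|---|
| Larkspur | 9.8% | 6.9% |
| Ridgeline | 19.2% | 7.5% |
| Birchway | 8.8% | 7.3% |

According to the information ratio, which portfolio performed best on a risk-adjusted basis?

Ridgeline

Larkspur: IR = (9.8% − 8.7%) / 6.9% = 0.159
Ridgeline: IR = (19.2% − 8.7%) / 7.5% = 1.400
Birchway: IR = (8.8% − 8.7%) / 7.3% = 0.014
Highest: Ridgeline (1.400).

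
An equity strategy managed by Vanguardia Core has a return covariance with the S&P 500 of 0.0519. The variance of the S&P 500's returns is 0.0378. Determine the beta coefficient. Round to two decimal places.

1.37

β = Cov(Rp, Rm) / Var(Rm) = 0.0519 / 0.0378 = 1.3730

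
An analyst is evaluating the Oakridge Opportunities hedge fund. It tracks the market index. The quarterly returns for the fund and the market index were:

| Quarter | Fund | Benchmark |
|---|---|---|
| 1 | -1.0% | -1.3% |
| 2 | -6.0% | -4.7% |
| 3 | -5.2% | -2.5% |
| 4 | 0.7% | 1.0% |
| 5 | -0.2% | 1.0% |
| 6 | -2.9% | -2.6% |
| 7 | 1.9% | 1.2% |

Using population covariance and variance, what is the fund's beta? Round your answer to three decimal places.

1.229

r̄p = -1.8143%,  r̄m = -1.1286%
Cov = Σ(rp − r̄p)(rm − r̄m) / 7 = 5.4982
Var(rm) = Σ(rm − r̄m)² / 7 = 4.4735
β = Cov / Var = 5.4982 / 4.4735 = 1.2291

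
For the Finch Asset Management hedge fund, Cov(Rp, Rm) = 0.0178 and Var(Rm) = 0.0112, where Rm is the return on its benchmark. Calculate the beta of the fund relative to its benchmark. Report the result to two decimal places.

β = Cov(Rp, Rm) / Var(Rm) = 0.0178 / 0.0112 = 1.5893

1.59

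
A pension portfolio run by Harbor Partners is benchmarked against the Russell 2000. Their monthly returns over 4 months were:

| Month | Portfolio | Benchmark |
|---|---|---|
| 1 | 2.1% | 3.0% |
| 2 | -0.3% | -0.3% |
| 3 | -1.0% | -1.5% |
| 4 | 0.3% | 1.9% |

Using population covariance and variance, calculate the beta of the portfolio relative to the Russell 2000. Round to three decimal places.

r̄p = 0.2750%,  r̄m = 0.7750%
Cov = Σ(rp − r̄p)(rm − r̄m) / 4 = 1.9019
Var(rm) = Σ(rm − r̄m)² / 4 = 3.1369
β = Cov / Var = 1.9019 / 3.1369 = 0.6063

0.606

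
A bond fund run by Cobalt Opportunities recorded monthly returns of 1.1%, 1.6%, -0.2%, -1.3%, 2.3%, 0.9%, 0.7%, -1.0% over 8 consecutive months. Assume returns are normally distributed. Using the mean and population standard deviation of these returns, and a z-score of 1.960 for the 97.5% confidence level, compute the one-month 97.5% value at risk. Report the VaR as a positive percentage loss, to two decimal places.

1.78

r̄ = (1.1 + 1.6 − 0.2 − 1.3 + 2.3 + 0.9 + 0.7 − 1) / 8 = 0.5125%
Σ(r − r̄)² = 10.9888; population σ = √(10.9888/8) = 1.1720%
VaR = −(r̄ − z·σ) = −(0.5125 − 1.960 × 1.1720) = −(-1.7846) = 1.7846%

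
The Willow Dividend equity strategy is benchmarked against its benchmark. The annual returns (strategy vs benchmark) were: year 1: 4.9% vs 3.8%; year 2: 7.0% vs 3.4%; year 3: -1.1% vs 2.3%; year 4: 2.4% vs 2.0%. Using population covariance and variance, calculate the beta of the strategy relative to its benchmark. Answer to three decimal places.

3.026

r̄p = 3.3000%,  r̄m = 2.8750%
Cov = Σ(rp − r̄p)(rm − r̄m) / 4 = 1.6850
Var(rm) = Σ(rm − r̄m)² / 4 = 0.5569
β = Cov / Var = 1.6850 / 0.5569 = 3.0257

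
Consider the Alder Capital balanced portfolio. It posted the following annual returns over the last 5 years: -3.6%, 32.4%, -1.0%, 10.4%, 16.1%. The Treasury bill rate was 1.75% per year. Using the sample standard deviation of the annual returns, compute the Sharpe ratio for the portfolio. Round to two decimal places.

0.63

μ = (-3.6 + 32.4 − 1 + 10.4 + 16.1) / 5 = 54.30 / 5 = 10.8600%
Σ(r − μ)² = 841.3920; sample σ = √(841.3920/4) = 14.5034%
Sharpe = (μ − rf) / σ = (10.8600 − 1.75) / 14.5034 = 9.1100 / 14.5034 = 0.6281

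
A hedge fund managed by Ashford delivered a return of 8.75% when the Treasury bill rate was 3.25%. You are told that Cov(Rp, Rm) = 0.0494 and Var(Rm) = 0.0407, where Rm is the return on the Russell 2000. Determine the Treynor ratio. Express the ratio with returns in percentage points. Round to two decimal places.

4.53

β = Cov / Var = 0.0494 / 0.0407 = 1.2138
Treynor = (Rp − Rf) / β = (8.75% − 3.25%) / 1.2138 = 5.50 / 1.2138 = 4.5312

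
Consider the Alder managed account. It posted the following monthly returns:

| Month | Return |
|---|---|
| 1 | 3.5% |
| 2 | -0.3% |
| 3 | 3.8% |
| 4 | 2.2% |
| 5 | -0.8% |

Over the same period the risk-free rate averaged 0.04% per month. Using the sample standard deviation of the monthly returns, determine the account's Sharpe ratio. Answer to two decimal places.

0.77

r̄ = (3.5 − 0.3 + 3.8 + 2.2 − 0.8) / 5 = 1.6800%
Sample std dev = √[18.1480 / 4] = 2.1300%
Sharpe = (r̄ − rf) / σ = (1.6800 − 0.04) / 2.1300 = 1.6400 / 2.1300 = 0.7700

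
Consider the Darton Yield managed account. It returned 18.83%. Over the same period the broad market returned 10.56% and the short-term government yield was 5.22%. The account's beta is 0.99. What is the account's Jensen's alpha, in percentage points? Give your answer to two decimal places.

CAPM expected return = Rf + β(Rm − Rf) = 5.22% + 0.99 × (10.56% − 5.22%) = 5.22 + 0.99 × 5.34 = 10.5066%
Jensen's α = Rp − E[R] = 18.83% − 10.5066% = 8.3234

8.32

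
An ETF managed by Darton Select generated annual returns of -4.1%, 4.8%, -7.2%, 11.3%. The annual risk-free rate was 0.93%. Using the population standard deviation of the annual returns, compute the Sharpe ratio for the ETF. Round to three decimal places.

μ = (-4.1 + 4.8 − 7.2 + 11.3) / 4 = 1.2000%
Σ(r − μ)² = 213.6200; population σ = √(213.6200/4) = 7.3079%
Sharpe = (μ − rf) / σ = (1.2000 − 0.93) / 7.3079 = 0.2700 / 7.3079 = 0.0369

0.037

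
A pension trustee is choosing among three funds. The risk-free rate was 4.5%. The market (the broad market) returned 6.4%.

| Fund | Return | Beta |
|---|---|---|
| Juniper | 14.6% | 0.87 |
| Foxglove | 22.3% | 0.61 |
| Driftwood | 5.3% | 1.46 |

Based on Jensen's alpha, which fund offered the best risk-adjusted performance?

Foxglove

Juniper: α = 14.6% − [4.5% + 0.87 × (6.4% − 4.5%)] = 8.447
Foxglove: α = 22.3% − [4.5% + 0.61 × (6.4% − 4.5%)] = 16.641
Driftwood: α = 5.3% − [4.5% + 1.46 × (6.4% − 4.5%)] = -1.974
Highest: Foxglove (16.641).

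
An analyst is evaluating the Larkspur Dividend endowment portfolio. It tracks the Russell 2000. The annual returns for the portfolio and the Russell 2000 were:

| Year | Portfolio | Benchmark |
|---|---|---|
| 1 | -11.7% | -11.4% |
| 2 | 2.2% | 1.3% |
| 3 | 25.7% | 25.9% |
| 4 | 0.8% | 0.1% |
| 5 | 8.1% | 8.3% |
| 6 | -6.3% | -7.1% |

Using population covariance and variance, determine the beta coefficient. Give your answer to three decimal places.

0.985

r̄p = 3.1333%,  r̄m = 2.8500%
Cov = Σ(rp − r̄p)(rm − r̄m) / 6 = 143.3883
Var(rm) = Σ(rm − r̄m)² / 6 = 145.5058
β = Cov / Var = 143.3883 / 145.5058 = 0.9854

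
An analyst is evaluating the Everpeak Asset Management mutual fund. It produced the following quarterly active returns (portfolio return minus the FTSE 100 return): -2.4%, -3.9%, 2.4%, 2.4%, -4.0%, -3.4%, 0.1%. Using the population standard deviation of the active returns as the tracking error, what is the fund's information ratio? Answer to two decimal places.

-0.48

r̄ = (-2.4 − 3.9 + 2.4 + 2.4 − 4 − 3.4 + 0.1) / 7 = -8.80 / 7 = -1.2571%
Σ(r − r̄)² = (-2.4 − (-1.2571))² + (-3.9 − (-1.2571))² + (2.4 − (-1.2571))² + … = 48.9971
population σ = √(48.9971 / 7) = √6.9996 = 2.6457%
IR = r̄ / tracking error = -1.2571 / 2.6457 = -0.4751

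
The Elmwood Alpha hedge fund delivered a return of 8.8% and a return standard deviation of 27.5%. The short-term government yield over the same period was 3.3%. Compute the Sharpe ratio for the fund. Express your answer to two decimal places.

0.20

Sharpe = (Rp − Rf) / σp = (8.8% − 3.3%) / 27.5% = 5.50% / 27.5% = 0.2000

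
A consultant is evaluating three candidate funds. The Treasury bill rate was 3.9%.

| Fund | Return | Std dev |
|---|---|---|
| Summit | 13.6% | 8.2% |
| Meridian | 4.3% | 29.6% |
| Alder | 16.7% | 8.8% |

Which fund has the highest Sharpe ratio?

Alder

Summit: Sharpe ratio = (13.6% − 3.9%) / 8.2% = 1.183
Meridian: Sharpe ratio = (4.3% − 3.9%) / 29.6% = 0.014
Alder: Sharpe ratio = (16.7% − 3.9%) / 8.8% = 1.455
Highest: Alder (1.455).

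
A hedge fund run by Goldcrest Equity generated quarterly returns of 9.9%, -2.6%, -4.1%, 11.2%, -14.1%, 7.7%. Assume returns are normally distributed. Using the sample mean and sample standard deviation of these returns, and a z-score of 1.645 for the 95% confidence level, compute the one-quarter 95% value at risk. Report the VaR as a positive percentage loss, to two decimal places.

r̄ = (9.9 − 2.6 − 4.1 + 11.2 − 14.1 + 7.7) / 6 = 1.3333%
Σ(r − r̄)² = (9.9 − 1.3333)² + (-2.6 − 1.3333)² + (-4.1 − 1.3333)² + … = 494.4533
sample σ = √(494.4533 / 5) = √98.8907 = 9.9444%
VaR = −(r̄ − z·σ) = −(1.3333 − 1.645 × 9.9444) = −(-15.0252) = 15.0252%

15.03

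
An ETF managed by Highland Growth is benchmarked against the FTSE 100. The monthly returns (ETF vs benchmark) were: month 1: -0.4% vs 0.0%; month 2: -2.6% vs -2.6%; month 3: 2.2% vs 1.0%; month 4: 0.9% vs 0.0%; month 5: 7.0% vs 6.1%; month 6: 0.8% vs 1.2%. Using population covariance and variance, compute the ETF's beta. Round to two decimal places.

1.10

r̄p = 1.3167%,  r̄m = 0.9500%
Cov = Σ(rp − r̄p)(rm − r̄m) / 6 = 7.5192
Var(rm) = Σ(rm − r̄m)² / 6 = 6.8325
β = Cov / Var = 7.5192 / 6.8325 = 1.1005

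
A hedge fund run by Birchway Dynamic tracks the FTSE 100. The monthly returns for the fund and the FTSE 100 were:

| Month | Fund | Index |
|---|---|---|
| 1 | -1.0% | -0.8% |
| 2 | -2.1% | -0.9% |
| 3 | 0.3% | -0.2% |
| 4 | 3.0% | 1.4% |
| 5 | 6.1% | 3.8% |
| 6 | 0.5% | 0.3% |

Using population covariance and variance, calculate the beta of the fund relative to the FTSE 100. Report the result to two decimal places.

r̄p = 1.1333%,  r̄m = 0.6000%
Cov = Σ(rp − r̄p)(rm − r̄m) / 6 = 4.3467
Var(rm) = Σ(rm − r̄m)² / 6 = 2.6367
β = Cov / Var = 4.3467 / 2.6367 = 1.6485

1.65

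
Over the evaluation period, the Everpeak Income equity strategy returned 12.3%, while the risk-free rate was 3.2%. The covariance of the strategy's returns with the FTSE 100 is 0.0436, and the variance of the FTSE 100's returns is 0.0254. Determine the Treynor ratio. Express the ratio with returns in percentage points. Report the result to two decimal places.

5.30

β = Cov / Var = 0.0436 / 0.0254 = 1.7165
Treynor = (Rp − Rf) / β = (12.3% − 3.2%) / 1.7165 = 9.10 / 1.7165 = 5.3015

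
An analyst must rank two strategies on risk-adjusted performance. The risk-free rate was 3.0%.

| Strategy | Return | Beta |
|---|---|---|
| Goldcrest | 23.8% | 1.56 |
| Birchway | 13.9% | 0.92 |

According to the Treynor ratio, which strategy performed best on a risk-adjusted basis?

Goldcrest

Goldcrest: Treynor = (23.8% − 3.0%) / 1.56 = 13.333
Birchway: Treynor = (13.9% − 3.0%) / 0.92 = 11.848
Highest: Goldcrest (13.333).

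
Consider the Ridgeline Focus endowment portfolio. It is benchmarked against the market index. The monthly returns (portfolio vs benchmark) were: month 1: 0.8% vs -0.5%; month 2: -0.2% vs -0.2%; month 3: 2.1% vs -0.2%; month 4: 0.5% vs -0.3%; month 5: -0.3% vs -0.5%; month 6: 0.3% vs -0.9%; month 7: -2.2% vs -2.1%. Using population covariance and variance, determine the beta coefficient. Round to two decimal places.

1.55

r̄p = 0.1429%,  r̄m = -0.6714%
Cov = Σ(rp − r̄p)(rm − r̄m) / 7 = 0.6059
Var(rm) = Σ(rm − r̄m)² / 7 = 0.3906
β = Cov / Var = 0.6059 / 0.3906 = 1.5512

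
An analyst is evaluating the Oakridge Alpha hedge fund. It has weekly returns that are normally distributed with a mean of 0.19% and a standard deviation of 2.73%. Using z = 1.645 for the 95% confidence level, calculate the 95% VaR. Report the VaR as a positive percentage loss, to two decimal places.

4.30

VaR (as % loss) = −(μ − z·σ) = −(0.19% − 1.645 × 2.73%) = −(-4.30085%) = 4.30085%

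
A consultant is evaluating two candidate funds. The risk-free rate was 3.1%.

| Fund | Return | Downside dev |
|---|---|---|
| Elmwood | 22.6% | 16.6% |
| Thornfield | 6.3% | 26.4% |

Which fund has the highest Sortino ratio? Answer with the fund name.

Elmwood: Sortino ratio = (22.6% − 3.1%) / 16.6% = 1.175
Thornfield: Sortino ratio = (6.3% − 3.1%) / 26.4% = 0.121
Highest: Elmwood (1.175).

Elmwood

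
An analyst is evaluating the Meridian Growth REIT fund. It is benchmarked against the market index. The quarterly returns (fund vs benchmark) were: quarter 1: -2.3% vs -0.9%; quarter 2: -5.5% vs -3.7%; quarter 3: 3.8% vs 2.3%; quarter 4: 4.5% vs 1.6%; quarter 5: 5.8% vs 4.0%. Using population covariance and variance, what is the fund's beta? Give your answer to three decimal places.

1.587

r̄p = 1.2600%,  r̄m = 0.6600%
Cov = Σ(rp − r̄p)(rm − r̄m) / 5 = 11.4804
Var(rm) = Σ(rm − r̄m)² / 5 = 7.2344
β = Cov / Var = 11.4804 / 7.2344 = 1.5869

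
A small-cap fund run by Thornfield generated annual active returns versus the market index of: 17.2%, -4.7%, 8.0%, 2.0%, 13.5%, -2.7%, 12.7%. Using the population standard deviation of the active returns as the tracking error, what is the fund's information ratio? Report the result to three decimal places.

Mean return r̄ = 46.00 / 7 = 6.5714%
Σ(r − r̄)² = 434.4743; population σ = √(434.4743/7) = 7.8783%
IR = r̄ / tracking error = 6.5714 / 7.8783 = 0.8341

0.834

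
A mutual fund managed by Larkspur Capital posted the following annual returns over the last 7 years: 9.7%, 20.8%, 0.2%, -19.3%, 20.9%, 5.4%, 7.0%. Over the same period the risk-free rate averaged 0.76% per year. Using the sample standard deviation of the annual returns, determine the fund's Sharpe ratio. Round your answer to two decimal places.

Mean return r̄ = 44.70 / 7 = 6.3857%
Sample σ = √[Σ(r − r̄)² / 6] = √[1128.7886 / 6] = √188.1314 = 13.7161%
Sharpe = (r̄ − rf) / σ = (6.3857 − 0.76) / 13.7161 = 5.6257 / 13.7161 = 0.4102

0.41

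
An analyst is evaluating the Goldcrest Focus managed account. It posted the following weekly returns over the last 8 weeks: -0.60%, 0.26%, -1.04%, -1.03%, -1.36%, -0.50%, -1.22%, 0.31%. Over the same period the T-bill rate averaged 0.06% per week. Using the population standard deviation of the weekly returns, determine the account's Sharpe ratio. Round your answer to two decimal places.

-1.18

Mean return μ = -5.180 / 8 = -0.6475%
Population σ = √[Σ(r − μ)² / 8] = √[2.9002 / 8] = √0.3625 = 0.6021%
Sharpe = (μ − rf) / σ = (-0.6475 − 0.06) / 0.6021 = -0.7075 / 0.6021 = -1.1751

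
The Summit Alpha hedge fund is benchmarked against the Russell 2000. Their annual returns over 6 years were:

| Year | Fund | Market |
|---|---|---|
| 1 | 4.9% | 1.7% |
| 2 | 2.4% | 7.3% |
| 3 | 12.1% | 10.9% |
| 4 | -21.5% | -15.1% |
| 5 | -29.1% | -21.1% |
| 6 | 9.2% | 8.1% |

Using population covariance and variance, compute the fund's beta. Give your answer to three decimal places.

1.264

r̄p = -3.6667%,  r̄m = -1.3667%
Cov = Σ(rp − r̄p)(rm − r̄m) / 6 = 190.1422
Var(rm) = Σ(rm − r̄m)² / 6 = 150.4356
β = Cov / Var = 190.1422 / 150.4356 = 1.2639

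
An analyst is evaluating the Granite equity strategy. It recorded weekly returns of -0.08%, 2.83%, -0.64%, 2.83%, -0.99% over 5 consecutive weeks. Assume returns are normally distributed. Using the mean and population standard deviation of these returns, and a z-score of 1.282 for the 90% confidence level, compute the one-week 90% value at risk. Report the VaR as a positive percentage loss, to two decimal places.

μ = (-0.08 + 2.83 − 0.64 + 2.83 − 0.99) / 5 = 3.950 / 5 = 0.7900%
Σ(r − μ)² = (-0.08 − 0.7900)² + (2.83 − 0.7900)² + … = 14.2934
population σ = √(14.2934 / 5) = √2.8587 = 1.6908%
VaR = −(μ − z·σ) = −(0.7900 − 1.282 × 1.6908) = −(-1.3776) = 1.3776%

1.38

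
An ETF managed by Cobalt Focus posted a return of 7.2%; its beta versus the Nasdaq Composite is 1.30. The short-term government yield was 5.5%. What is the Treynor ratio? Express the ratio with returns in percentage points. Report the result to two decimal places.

1.31

Treynor = (Rp − Rf) / β = (7.2% − 5.5%) / 1.30 = 1.70 / 1.30 = 1.3077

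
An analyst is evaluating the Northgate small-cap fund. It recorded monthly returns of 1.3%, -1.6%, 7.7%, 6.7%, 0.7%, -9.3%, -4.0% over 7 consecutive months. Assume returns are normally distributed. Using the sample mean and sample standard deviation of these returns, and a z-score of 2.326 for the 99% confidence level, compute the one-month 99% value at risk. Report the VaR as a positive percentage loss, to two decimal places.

Mean return r̄ = 1.50 / 7 = 0.2143%
Σ(r − r̄)² = (1.3 − 0.2143)² + (-1.6 − 0.2143)² + (7.7 − 0.2143)² + … = 211.0886
σ = √[211.0886 / 6] = 5.9314%
VaR = −(r̄ − z·σ) = −(0.2143 − 2.326 × 5.9314) = −(-13.5821) = 13.5821%

13.58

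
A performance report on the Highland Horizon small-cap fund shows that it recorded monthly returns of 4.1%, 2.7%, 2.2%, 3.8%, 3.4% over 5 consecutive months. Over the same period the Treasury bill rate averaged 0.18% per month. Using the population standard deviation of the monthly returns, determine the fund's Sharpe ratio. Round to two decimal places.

r̄ = (4.1 + 2.7 + 2.2 + 3.8 + 3.4) / 5 = 16.20 / 5 = 3.2400%
Σ(r − r̄)² = (4.1 − 3.2400)² + (2.7 − 3.2400)² + (2.2 − 3.2400)² + … = 2.4520
population σ = √(2.4520 / 5) = √0.4904 = 0.7003%
Sharpe = (r̄ − rf) / σ = (3.2400 − 0.18) / 0.7003 = 3.0600 / 0.7003 = 4.3696

4.37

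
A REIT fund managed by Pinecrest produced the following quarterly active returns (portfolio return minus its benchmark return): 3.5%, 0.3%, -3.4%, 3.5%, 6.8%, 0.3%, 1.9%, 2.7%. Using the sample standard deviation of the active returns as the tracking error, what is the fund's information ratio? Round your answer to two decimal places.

Mean return r̄ = 15.60 / 8 = 1.9500%
Σ(r − r̄)² = (3.5 − 1.9500)² + (0.3 − 1.9500)² + … = 62.9600
σ = √[62.9600 / 7] = 2.9990%
IR = r̄ / tracking error = 1.9500 / 2.9990 = 0.6502

0.65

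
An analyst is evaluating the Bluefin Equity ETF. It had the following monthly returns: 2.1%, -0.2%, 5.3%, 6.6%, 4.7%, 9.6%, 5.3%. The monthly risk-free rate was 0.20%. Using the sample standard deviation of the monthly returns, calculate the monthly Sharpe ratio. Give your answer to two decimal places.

1.46

r̄ = (2.1 − 0.2 + 5.3 + 6.6 + 4.7 + 9.6 + 5.3) / 7 = 33.40 / 7 = 4.7714%
Sample std dev = √[59.0743 / 6] = 3.1378%
Sharpe = (r̄ − rf) / σ = (4.7714 − 0.2) / 3.1378 = 4.5714 / 3.1378 = 1.4569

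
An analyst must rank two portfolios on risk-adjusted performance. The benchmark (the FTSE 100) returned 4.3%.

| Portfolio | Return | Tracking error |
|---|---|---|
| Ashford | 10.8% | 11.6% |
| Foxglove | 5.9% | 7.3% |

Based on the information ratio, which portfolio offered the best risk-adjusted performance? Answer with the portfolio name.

Ashford: IR = (10.8% − 4.3%) / 11.6% = 0.560
Foxglove: IR = (5.9% − 4.3%) / 7.3% = 0.219
Highest: Ashford (0.560).

Ashford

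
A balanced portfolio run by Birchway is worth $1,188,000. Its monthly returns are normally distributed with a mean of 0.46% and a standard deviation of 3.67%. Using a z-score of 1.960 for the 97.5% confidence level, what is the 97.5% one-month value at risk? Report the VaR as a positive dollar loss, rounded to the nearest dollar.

Return at the 97.5% tail: μ − z·σ = 0.46% − 1.960 × 3.67% = 0.46 − 7.1932 = -6.7332%
VaR = −(-6.7332%) × $1,188,000 = 6.7332% × $1,188,000 = $79,990

$79,990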